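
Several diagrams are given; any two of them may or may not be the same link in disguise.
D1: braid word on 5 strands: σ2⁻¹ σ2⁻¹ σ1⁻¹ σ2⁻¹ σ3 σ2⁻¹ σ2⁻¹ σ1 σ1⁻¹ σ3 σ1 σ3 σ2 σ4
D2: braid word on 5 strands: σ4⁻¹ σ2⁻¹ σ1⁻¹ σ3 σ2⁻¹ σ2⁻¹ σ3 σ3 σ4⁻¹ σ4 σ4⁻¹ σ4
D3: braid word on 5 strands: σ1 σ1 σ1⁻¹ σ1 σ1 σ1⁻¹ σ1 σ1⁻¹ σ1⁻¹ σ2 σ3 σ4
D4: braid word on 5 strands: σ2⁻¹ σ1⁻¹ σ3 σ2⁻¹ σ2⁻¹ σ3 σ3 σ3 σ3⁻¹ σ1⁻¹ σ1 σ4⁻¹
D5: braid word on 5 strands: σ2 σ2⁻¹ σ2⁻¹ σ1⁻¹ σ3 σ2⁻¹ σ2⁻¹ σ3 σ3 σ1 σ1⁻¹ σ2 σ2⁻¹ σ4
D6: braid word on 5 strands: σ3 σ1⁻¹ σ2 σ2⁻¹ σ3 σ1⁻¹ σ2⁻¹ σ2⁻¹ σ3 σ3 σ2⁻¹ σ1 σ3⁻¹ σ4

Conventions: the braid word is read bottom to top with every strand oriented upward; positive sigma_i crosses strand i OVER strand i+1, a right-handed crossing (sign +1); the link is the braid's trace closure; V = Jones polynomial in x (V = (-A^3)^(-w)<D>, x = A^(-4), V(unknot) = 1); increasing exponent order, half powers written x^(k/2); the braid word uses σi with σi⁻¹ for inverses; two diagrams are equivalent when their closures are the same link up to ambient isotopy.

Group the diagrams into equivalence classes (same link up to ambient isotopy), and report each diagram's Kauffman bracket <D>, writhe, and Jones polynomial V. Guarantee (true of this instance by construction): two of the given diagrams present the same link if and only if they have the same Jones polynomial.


equivalence classes: {D1, D2, D4, D5, D6} | {D3}
D1 (bracket -A^-12 + 2A^-8 - 2A^-4 + 3 - 2A^4 + 2A^8 - A^12; 14 crossings at w = 0): V = -x^-3 + 2x^-2 - 2x^-1 + 3 - 2x + 2x^2 - x^3
V(D2) = -x^-3 + 2x^-2 - 2x^-1 + 3 - 2x + 2x^2 - x^3  [12 crossings, <D> = -A^-18 + 2A^-14 - 2A^-10 + 3A^-6 - 2A^-2 + 2A^2 - A^6, w = -2]
D3 (bracket A^12; 12 crossings at w = +4): V = 1
V(D4) = -x^-3 + 2x^-2 - 2x^-1 + 3 - 2x + 2x^2 - x^3  (w -2, c 12, <D> = -A^-18 + 2A^-14 - 2A^-10 + 3A^-6 - 2A^-2 + 2A^2 - A^6)
V(D5) = -x^-3 + 2x^-2 - 2x^-1 + 3 - 2x + 2x^2 - x^3  [14 crossings, <D> = -A^-12 + 2A^-8 - 2A^-4 + 3 - 2A^4 + 2A^8 - A^12, w = 0]
D6 (bracket -A^-12 + 2A^-8 - 2A^-4 + 3 - 2A^4 + 2A^8 - A^12; 14 crossings at w = 0): V = -x^-3 + 2x^-2 - 2x^-1 + 3 - 2x + 2x^2 - x^3
key observation: comparing 6 Jones polynomials yields 2 groups


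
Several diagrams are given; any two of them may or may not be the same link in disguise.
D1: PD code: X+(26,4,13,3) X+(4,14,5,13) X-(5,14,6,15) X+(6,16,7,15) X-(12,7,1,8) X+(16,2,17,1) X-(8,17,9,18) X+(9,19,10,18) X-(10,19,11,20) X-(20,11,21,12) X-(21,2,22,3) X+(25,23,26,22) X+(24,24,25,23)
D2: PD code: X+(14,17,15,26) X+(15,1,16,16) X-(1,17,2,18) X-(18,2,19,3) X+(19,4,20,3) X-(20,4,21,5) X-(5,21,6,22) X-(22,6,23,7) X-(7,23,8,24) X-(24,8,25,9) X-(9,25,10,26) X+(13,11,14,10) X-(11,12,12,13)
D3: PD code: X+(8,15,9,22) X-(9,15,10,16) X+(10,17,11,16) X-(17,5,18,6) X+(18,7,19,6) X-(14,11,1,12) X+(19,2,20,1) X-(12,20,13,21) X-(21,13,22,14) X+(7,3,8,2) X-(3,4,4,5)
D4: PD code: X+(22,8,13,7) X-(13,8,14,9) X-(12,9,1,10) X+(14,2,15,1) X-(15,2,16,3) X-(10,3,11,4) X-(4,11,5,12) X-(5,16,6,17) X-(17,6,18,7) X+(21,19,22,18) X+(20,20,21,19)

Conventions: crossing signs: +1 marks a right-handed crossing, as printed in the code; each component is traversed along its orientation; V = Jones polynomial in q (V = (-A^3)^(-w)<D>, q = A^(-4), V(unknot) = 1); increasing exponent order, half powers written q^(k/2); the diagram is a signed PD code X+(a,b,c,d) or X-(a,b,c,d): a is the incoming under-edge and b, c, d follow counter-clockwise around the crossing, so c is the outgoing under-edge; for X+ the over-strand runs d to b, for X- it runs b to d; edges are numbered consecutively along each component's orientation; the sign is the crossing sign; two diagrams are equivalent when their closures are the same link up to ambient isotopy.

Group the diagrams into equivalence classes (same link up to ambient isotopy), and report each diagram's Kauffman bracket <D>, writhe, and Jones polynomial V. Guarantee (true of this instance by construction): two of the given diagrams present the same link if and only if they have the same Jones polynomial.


classes: {D1, D3} | {D2} | {D4}
V(D1) = q^(-7/2) - 2q^(-5/2) + q^(-3/2) - 2q^(-1/2) + q^(1/2) - q^(3/2)  [13 crossings, <D> = A^-3 - A + 2A^5 - A^9 + 2A^13 - A^17, w = +1]
D2 (bracket A^-5 + A^3 - A^7 + A^11 - A^15 + A^19; 13 crossings at w = -5): V = -q^(-17/2) + q^(-15/2) - q^(-13/2) + q^(-11/2) - q^(-9/2) - q^(-5/2)
V(D3) = q^(-7/2) - 2q^(-5/2) + q^(-3/2) - 2q^(-1/2) + q^(1/2) - q^(3/2)  (w -1, c 11, <D> = A^-9 - A^-5 + 2A^-1 - A^3 + 2A^7 - A^11)
V(D4) = q^(-13/2) - q^(-11/2) + q^(-9/2) - 2q^(-7/2) - q^(-3/2)  (w -3, c 11, <D> = A^-3 + 2A^5 - A^9 + A^13 - A^17)
note: V(q) takes 3 values over 4 diagrams, fixing the grouping


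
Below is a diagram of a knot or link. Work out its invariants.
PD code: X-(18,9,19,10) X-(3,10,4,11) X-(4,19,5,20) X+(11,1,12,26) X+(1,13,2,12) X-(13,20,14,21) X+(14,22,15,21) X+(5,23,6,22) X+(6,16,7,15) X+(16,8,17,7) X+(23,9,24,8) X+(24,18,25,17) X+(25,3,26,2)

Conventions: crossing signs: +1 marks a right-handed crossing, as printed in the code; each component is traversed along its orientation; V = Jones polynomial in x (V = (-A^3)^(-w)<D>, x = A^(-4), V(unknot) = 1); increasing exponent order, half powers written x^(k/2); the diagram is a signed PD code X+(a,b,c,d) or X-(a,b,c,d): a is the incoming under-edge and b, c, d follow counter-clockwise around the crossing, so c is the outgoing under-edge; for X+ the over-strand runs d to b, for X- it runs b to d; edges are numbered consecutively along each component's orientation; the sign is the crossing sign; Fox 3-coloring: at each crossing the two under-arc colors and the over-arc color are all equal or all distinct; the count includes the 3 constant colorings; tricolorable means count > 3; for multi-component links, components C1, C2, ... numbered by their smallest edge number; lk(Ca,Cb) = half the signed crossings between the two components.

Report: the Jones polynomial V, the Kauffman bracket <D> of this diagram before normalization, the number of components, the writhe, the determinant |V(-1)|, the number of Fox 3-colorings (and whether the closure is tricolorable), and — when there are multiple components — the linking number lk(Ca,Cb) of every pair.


V(x) = x - x^2 + 2x^3 - x^4 + x^5 - x^6
bracket: A^-9 - A^-5 + A^-1 - 2A^3 + A^7 - A^11, w = +5
1 component, writhe +5, over 13 crossings
det 7, colorings 3 of 3^13 — not tricolorable
observation: |V(-1)| = 7: so not tricolorable, since 3 does not divide 7


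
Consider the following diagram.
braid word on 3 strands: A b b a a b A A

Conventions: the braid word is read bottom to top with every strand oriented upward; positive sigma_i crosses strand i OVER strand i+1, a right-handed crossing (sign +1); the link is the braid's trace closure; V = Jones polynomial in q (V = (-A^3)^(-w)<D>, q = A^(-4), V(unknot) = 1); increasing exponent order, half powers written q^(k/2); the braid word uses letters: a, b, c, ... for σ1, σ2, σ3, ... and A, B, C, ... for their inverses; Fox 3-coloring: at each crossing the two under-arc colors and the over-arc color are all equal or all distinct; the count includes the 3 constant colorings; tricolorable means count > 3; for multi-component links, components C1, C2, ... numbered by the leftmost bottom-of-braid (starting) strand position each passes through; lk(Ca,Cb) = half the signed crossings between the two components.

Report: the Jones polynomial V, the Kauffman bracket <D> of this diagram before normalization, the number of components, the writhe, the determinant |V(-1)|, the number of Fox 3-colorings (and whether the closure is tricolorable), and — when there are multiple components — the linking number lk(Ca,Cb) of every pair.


Jones polynomial: V(q) = -q^-1 + 2 - q + 2q^2 - q^3 + q^4 - q^5
<D> = -A^-14 + A^-10 - A^-6 + 2A^-2 - A^2 + 2A^6 - A^10; writhe +2
components 1, writhe +2 (8 crossings)
3-colorings: 9 of 3^8, det 9 — tricolorable
note: det 9 = |V(-1)|; divisible by 3, so tricolorable


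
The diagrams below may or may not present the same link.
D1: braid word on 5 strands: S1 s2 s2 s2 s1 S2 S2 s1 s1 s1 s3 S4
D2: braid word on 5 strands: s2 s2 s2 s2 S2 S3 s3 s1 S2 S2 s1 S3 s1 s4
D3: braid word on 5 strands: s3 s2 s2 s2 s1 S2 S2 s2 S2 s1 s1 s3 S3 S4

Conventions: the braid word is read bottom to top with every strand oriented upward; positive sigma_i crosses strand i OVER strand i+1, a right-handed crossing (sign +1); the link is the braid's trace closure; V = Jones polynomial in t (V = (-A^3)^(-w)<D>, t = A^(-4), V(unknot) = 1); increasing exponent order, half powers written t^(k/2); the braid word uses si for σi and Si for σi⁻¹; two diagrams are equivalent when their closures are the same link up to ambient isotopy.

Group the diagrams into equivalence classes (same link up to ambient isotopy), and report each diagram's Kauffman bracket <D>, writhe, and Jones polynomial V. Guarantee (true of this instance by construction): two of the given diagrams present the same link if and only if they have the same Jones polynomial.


equivalence classes: {D1, D2, D3}
D1 (bracket A^-16 - 2A^-12 + 2A^-8 - 3A^-4 + 3 - 2A^4 + 2A^8; 12 crossings at w = +4): V = 2t - 2t^2 + 3t^3 - 3t^4 + 2t^5 - 2t^6 + t^7
V(D2) = 2t - 2t^2 + 3t^3 - 3t^4 + 2t^5 - 2t^6 + t^7  [14 crossings, <D> = A^-16 - 2A^-12 + 2A^-8 - 3A^-4 + 3 - 2A^4 + 2A^8, w = +4]
V(D3) = 2t - 2t^2 + 3t^3 - 3t^4 + 2t^5 - 2t^6 + t^7  (w +4, c 14, <D> = A^-16 - 2A^-12 + 2A^-8 - 3A^-4 + 3 - 2A^4 + 2A^8)
observation: all 3 diagrams share one V(t), hence one class


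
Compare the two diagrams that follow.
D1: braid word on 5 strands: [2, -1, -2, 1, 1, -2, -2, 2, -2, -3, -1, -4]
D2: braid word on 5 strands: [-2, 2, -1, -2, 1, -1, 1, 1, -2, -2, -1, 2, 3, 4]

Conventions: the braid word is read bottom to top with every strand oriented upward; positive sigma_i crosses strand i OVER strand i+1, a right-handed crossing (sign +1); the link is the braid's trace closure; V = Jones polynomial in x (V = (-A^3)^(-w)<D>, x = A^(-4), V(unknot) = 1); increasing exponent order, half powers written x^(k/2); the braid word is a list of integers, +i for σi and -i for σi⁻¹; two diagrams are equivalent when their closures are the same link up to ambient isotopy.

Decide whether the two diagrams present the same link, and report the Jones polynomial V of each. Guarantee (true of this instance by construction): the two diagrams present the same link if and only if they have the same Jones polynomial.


same link: yes
V(D1) = -x^-5 + x^-4 - x^-3 + 2x^-2 - x^-1 + 2 - x  [12 crossings, <D> = -A^-16 + 2A^-12 - A^-8 + 2A^-4 - 1 + A^4 - A^8, w = -4]
V(D2) = -x^-5 + x^-4 - x^-3 + 2x^-2 - x^-1 + 2 - x  (w 0, c 14, <D> = -A^-4 + 2 - A^4 + 2A^8 - A^12 + A^16 - A^20)
note: one V(x) for all 2 diagrams — one class (guaranteed)


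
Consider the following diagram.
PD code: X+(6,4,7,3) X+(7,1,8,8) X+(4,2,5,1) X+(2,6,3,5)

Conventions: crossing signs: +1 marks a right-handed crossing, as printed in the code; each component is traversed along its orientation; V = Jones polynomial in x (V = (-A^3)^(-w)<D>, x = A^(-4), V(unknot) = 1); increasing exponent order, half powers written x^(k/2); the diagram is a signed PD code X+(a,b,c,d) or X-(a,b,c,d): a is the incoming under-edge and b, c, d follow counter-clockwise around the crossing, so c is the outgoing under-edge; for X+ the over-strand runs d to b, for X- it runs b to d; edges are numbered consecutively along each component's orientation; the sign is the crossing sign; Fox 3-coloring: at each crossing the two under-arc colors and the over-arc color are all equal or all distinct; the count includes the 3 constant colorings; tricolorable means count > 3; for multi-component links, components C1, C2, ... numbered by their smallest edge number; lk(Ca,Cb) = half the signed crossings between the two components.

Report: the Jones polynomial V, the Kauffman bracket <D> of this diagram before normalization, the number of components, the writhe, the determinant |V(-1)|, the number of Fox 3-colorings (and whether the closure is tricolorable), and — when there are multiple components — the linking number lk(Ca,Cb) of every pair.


Jones polynomial: V(x) = x + x^3 - x^4
<D> = -A^-4 + 1 + A^8; writhe +4
components 1, writhe +4 (4 crossings)
3-colorings: 9 of 3^4, det 3 — tricolorable
note: V spans 3 powers of x: at least 3 crossings in any diagram


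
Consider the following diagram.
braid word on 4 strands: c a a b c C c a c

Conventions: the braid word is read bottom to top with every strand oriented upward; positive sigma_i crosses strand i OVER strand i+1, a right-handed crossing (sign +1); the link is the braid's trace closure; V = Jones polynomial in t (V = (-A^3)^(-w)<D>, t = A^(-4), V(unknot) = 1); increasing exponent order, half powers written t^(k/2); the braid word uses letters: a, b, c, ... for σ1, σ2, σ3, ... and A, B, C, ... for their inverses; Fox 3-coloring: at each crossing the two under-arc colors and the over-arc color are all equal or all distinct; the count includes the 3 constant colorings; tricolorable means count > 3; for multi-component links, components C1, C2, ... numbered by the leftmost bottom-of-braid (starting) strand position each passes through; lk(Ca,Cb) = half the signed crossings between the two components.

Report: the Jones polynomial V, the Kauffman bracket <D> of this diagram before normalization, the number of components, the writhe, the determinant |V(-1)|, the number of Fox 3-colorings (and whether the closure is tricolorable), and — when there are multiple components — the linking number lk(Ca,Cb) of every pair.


V = t^2 + 2t^4 - 2t^5 + t^6 - 2t^7 + t^8
<D> = -A^-11 + 2A^-7 - A^-3 + 2A - 2A^5 - A^13 (w = +7)
1 component over 9 crossings, w = +7
27 Fox colorings among 3^9, |V(-1)| = 9: tricolorable
why: w = +7 shifts under R1 moves; the (-A^3)^(-7) factor cancels that in V


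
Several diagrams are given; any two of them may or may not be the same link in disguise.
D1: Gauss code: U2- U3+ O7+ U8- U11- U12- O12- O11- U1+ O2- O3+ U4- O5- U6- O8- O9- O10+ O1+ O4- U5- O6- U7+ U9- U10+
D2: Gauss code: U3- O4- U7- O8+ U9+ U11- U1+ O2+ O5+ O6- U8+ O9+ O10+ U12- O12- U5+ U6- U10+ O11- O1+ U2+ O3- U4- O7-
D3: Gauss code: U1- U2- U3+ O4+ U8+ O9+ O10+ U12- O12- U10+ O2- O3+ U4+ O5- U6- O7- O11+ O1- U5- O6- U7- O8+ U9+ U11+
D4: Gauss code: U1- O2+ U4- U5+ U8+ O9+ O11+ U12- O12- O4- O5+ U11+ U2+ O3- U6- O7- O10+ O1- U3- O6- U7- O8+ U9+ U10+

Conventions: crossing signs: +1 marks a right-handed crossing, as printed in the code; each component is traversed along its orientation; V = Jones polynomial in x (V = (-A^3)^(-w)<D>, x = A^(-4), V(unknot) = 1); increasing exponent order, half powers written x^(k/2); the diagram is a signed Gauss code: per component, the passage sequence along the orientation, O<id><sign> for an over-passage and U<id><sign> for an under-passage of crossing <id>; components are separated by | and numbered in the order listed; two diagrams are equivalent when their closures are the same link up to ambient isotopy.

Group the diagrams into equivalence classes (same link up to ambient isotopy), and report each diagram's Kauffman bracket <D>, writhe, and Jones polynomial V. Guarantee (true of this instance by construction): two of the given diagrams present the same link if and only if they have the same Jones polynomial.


classes: {D1} | {D2, D3, D4}
V(D1) = -x^-4 + x^-3 + x^-1  [12 crossings, <D> = A^-8 + 1 - A^4, w = -4]
D2 (bracket -A^-12 + A^-8 - A^-4 + 3 - A^4 + A^8 - A^12; 12 crossings at w = 0): V = -x^-3 + x^-2 - x^-1 + 3 - x + x^2 - x^3
V(D3) = -x^-3 + x^-2 - x^-1 + 3 - x + x^2 - x^3  [12 crossings, <D> = -A^-12 + A^-8 - A^-4 + 3 - A^4 + A^8 - A^12, w = 0]
V(D4) = -x^-3 + x^-2 - x^-1 + 3 - x + x^2 - x^3  (w 0, c 12, <D> = -A^-12 + A^-8 - A^-4 + 3 - A^4 + A^8 - A^12)
note: V(x) takes 2 values over 4 diagrams, fixing the grouping


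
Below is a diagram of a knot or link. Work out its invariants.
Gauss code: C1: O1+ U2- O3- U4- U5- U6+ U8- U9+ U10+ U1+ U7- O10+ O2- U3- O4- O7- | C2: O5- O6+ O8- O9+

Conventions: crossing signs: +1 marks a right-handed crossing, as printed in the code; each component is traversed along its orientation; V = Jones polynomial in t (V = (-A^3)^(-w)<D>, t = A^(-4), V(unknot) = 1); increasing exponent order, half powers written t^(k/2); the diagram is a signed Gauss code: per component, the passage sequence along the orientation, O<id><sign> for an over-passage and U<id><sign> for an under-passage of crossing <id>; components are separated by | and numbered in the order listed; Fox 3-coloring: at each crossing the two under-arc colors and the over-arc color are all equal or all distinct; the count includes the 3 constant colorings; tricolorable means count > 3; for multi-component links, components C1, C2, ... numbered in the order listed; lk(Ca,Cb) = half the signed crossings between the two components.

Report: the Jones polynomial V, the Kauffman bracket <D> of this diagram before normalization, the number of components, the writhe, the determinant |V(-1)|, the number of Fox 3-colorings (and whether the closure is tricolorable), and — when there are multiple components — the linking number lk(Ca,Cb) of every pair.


Jones polynomial: V(t) = t^(-9/2) - t^(-5/2) - t^(-3/2) - t^(-1/2)
<D> = -A^-4 - 1 - A^4 + A^12; writhe -2
components 2, writhe -2 (10 crossings)
linking number lk(C1,C2) = 0
3-colorings: 27 of 3^11, det 0 — tricolorable
note: span 4 respects span(V) <= c + mu - 1 = 11 for this 2-component diagram


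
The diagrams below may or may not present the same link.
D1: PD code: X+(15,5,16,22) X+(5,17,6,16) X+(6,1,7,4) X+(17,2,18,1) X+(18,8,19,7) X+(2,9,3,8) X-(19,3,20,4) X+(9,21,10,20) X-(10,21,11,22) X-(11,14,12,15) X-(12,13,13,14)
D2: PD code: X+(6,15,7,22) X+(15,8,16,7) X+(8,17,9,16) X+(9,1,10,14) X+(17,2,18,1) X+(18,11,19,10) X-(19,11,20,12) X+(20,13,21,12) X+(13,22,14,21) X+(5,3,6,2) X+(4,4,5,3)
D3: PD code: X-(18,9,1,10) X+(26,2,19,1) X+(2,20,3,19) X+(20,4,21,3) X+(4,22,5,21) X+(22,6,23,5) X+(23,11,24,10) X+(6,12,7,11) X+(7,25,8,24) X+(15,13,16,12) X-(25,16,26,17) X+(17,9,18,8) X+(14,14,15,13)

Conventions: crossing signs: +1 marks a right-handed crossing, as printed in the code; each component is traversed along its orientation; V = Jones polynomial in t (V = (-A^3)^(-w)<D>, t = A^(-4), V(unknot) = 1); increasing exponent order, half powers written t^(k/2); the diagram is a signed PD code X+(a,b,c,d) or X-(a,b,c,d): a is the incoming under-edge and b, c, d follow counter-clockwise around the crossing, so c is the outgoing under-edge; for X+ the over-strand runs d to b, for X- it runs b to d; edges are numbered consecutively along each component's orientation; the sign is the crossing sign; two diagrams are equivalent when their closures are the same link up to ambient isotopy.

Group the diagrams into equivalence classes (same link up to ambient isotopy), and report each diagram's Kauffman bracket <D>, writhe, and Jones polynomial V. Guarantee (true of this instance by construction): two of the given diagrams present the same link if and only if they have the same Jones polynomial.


grouping into links: {D1} | {D2, D3}
V(D1) = -t^(3/2) - 2t^(7/2) + t^(9/2) - t^(11/2) + t^(13/2)  (w +3, c 11, <D> = -A^-17 + A^-13 - A^-9 + 2A^-5 + A^3)
V(D2) = -t^(5/2) - t^(9/2) + t^(11/2) - t^(13/2) + t^(15/2) - t^(17/2)  (w +9, c 11, <D> = A^-7 - A^-3 + A - A^5 + A^9 + A^17)
V(D3) = -t^(5/2) - t^(9/2) + t^(11/2) - t^(13/2) + t^(15/2) - t^(17/2)  (w +9, c 13, <D> = A^-7 - A^-3 + A - A^5 + A^9 + A^17)
key observation: comparing 3 Jones polynomials yields 2 groups


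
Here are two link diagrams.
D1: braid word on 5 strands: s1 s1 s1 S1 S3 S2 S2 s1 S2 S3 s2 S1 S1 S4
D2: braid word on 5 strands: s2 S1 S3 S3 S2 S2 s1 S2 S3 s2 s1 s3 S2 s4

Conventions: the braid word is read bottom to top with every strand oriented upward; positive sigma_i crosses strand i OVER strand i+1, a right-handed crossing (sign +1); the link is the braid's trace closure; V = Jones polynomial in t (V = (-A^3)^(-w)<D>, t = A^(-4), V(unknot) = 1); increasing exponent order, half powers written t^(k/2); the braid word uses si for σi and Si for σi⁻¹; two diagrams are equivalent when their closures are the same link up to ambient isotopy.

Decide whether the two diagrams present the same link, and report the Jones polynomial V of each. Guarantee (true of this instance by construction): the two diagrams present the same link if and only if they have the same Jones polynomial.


same link: yes
V(D1) = -t^-6 + t^-5 - t^-4 + 2t^-3 - t^-2 + t^-1  [14 crossings, <D> = A^-8 - A^-4 + 2 - A^4 + A^8 - A^12, w = -4]
V(D2) = -t^-6 + t^-5 - t^-4 + 2t^-3 - t^-2 + t^-1  (w -2, c 14, <D> = A^-2 - A^2 + 2A^6 - A^10 + A^14 - A^18)
note: one V(t) for all 2 diagrams — one class (guaranteed)


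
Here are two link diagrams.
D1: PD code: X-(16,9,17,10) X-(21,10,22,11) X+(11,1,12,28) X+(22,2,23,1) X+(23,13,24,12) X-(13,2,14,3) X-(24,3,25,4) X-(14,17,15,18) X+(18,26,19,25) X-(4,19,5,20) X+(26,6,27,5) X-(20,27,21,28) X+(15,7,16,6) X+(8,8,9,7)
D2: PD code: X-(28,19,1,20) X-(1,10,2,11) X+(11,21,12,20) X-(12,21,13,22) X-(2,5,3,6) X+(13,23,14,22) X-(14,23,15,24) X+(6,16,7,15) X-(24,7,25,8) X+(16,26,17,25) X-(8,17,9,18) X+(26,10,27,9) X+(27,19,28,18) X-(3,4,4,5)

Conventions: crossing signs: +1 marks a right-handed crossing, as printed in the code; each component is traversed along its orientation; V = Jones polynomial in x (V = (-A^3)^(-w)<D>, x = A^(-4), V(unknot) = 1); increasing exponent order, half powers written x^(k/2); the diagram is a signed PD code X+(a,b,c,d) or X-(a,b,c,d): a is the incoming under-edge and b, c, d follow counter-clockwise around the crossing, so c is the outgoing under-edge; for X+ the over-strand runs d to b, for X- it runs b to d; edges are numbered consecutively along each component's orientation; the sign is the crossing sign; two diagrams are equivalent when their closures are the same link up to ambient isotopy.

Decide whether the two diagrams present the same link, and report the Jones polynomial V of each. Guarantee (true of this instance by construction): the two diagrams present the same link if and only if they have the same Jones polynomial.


same link: yes
V(D1) = x^-2 - x^-1 + 1 - x + x^2  [14 crossings, <D> = A^-8 - A^-4 + 1 - A^4 + A^8, w = 0]
V(D2) = x^-2 - x^-1 + 1 - x + x^2  [14 crossings, <D> = A^-14 - A^-10 + A^-6 - A^-2 + A^2, w = -2]
insight: one V(x) for all 2 diagrams — one class (guaranteed)


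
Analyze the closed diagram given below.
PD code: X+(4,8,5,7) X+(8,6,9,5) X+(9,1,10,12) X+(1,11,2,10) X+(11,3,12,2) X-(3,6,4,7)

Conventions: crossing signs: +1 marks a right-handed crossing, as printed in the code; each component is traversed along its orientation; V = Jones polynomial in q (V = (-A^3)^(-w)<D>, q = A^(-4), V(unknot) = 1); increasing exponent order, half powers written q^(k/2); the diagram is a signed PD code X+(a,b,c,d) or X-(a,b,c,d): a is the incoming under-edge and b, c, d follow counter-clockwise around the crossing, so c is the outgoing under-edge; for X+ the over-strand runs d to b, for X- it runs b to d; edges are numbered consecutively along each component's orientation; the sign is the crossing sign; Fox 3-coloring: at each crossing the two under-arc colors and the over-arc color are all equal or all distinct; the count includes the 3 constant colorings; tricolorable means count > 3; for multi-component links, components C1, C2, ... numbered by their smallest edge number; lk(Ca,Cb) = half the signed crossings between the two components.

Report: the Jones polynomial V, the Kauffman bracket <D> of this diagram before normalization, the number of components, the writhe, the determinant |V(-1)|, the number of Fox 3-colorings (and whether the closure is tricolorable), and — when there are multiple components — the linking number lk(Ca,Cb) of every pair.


V(q) = q + q^3 - q^4
bracket: -A^-4 + 1 + A^8, w = +4
1 component, writhe +4, over 6 crossings
det 3, colorings 9 of 3^6 — tricolorable
observation: det 3 = |V(-1)|; divisible by 3, so tricolorable


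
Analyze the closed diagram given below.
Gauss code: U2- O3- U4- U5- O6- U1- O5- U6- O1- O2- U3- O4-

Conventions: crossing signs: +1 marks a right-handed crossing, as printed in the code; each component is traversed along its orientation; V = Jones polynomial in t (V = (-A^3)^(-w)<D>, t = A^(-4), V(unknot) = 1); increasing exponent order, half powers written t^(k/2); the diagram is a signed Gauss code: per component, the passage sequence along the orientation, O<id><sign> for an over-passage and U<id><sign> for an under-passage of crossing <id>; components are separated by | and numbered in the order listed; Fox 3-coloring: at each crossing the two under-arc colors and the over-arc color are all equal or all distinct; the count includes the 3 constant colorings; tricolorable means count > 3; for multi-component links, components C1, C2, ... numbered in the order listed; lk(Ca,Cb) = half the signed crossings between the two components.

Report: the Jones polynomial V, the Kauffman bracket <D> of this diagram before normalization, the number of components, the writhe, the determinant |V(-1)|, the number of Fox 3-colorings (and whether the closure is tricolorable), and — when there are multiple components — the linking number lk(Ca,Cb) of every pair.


Jones polynomial: V(t) = t^-8 - 2t^-7 + t^-6 - 2t^-5 + 2t^-4 + t^-2
<D> = A^-10 + 2A^-2 - 2A^2 + A^6 - 2A^10 + A^14; writhe -6
components 1, writhe -6 (6 crossings)
3-colorings: 27 of 3^6, det 9 — tricolorable
note: V spans 6 powers of t: at least 6 crossings in any diagram


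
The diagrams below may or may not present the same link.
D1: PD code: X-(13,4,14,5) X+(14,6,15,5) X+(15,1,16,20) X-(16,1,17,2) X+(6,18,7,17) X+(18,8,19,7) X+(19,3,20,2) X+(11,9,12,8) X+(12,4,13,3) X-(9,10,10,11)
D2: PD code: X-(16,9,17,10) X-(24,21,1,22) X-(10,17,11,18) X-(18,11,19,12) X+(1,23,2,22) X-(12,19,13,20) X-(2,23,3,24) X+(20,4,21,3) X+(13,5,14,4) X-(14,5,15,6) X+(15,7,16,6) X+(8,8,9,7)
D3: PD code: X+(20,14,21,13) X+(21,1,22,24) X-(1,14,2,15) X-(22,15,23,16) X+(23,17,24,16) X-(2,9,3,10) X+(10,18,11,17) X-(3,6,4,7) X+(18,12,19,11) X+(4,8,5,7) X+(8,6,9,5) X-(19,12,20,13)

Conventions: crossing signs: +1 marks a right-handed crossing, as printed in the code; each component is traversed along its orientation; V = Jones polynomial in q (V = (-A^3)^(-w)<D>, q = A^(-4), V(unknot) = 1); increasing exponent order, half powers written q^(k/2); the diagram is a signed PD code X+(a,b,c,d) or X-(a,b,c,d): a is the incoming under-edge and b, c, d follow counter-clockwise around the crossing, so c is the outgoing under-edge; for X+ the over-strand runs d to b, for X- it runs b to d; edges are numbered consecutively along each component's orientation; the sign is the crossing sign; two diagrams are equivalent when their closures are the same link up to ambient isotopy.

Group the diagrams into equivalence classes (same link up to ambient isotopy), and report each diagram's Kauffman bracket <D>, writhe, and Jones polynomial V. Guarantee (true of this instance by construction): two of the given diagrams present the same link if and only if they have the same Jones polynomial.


grouping into links: {D1} | {D2} | {D3}
V(D1) = q + q^3 - q^4  (w +4, c 10, <D> = -A^-4 + 1 + A^8)
V(D2) = -q^-4 + q^-3 + q^-1  (w -2, c 12, <D> = A^-2 + A^6 - A^10)
V(D3) = 1  [12 crossings, <D> = A^6, w = +2]
why: V(q) takes 3 values over 3 diagrams, fixing the grouping


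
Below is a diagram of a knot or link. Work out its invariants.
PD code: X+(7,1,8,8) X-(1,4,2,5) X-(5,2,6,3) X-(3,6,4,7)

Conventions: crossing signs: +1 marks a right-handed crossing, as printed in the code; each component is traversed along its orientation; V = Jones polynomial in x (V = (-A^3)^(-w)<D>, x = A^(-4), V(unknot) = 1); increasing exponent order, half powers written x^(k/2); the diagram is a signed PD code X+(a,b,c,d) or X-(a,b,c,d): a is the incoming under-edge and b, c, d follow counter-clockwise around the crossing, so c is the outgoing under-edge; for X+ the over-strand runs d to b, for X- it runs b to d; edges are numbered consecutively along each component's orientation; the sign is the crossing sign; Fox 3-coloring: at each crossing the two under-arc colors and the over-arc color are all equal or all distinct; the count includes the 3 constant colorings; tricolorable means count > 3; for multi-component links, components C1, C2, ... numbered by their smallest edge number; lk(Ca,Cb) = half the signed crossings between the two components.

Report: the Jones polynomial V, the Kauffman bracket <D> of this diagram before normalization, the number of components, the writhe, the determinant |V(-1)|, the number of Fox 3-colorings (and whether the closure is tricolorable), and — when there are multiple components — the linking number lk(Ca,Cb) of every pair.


V(x) = -x^-4 + x^-3 + x^-1
bracket: A^-2 + A^6 - A^10, w = -2
1 component, writhe -2, over 4 crossings
det 3, colorings 9 of 3^4 — tricolorable
observation: |V(-1)| = 3: so tricolorable, since 3 divides 3


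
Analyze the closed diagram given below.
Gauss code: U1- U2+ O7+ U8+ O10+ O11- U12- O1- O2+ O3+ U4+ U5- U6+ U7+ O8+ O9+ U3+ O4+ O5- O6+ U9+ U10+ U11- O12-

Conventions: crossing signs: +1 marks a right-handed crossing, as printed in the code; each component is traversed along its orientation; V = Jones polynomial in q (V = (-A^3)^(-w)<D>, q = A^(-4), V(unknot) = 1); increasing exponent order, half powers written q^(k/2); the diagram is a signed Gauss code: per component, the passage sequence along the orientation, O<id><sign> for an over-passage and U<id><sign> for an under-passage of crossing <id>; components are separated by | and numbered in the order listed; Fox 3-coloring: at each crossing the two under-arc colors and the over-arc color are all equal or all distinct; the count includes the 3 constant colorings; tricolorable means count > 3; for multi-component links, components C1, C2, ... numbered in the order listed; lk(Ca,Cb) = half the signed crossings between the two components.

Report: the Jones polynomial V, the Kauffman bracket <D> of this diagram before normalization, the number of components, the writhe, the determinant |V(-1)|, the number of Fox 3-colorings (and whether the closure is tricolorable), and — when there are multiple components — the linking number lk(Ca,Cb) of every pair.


V = q - q^2 + 2q^3 - q^4 + q^5 - q^6
<D> = -A^-12 + A^-8 - A^-4 + 2 - A^4 + A^8 (w = +4)
1 component over 12 crossings, w = +4
3 Fox colorings among 3^12, |V(-1)| = 7: not tricolorable
why: |V(-1)| = 7: so not tricolorable, since 3 does not divide 7


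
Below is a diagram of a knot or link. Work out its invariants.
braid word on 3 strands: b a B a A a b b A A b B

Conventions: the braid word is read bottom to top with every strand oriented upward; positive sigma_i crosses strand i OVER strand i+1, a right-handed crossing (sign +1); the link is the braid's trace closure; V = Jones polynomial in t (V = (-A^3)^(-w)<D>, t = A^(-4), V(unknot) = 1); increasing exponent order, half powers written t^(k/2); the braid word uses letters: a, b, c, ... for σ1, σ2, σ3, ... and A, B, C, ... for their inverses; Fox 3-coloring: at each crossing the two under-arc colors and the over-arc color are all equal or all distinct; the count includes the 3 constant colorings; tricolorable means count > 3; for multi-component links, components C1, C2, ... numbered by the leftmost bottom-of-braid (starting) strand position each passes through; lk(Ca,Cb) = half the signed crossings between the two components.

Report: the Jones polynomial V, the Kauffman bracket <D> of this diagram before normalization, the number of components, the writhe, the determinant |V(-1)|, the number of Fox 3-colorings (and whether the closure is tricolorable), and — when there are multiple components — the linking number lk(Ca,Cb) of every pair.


V(t) = -t^-1 + 2 - t + 2t^2 - t^3 + t^4 - t^5
bracket: -A^-14 + A^-10 - A^-6 + 2A^-2 - A^2 + 2A^6 - A^10, w = +2
1 component, writhe +2, over 12 crossings
det 9, colorings 9 of 3^12 — tricolorable
observation: w = +2 (over 12 crossings) is diagram-only; (-A^3)^(-2) removes it from V


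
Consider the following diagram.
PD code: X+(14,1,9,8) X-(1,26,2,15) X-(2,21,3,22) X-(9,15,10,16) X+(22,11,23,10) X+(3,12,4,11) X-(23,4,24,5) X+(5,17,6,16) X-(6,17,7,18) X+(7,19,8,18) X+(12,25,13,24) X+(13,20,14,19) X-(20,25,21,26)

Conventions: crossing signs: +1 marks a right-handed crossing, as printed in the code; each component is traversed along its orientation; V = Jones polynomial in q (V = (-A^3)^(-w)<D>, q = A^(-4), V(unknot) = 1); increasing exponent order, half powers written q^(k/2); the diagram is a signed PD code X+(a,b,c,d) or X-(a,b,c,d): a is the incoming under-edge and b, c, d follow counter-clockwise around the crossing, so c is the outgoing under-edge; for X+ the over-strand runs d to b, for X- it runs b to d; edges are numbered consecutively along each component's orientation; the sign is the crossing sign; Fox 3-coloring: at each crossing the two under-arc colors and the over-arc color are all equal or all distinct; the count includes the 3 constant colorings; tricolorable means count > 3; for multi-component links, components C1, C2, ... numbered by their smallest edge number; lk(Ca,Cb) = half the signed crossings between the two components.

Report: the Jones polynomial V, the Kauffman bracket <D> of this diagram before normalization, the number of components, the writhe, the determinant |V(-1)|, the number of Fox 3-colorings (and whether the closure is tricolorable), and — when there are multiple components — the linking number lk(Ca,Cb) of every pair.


V = 2 + q^2 + q^4
<D> = -A^-13 - A^-5 - 2A^3 (w = +1)
3 components over 13 crossings, w = +1
lk(C1,C2): +1
lk(C1,C3) = -1
linking number lk(C2,C3) = +1
3 Fox colorings among 3^13, |V(-1)| = 4: not tricolorable
why: the 3 component pairs carry total linking +1


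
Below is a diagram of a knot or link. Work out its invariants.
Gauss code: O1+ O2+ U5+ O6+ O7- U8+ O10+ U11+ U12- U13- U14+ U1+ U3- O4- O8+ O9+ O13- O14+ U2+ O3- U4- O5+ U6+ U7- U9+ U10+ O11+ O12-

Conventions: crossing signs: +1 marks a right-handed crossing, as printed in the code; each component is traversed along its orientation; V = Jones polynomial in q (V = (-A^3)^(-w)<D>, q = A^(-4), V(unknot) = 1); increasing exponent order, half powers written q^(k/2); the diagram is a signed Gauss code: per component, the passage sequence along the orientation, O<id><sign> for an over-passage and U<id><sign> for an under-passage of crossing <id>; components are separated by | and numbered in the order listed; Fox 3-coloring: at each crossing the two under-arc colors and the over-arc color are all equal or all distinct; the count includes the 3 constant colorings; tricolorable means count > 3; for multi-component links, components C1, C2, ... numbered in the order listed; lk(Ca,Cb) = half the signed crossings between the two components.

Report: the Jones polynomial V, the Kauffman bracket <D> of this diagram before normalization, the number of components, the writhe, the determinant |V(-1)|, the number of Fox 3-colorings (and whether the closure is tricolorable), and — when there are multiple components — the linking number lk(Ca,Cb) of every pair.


Jones polynomial: V(q) = q - q^2 + 2q^3 - q^4 + q^5 - q^6
<D> = -A^-12 + A^-8 - A^-4 + 2 - A^4 + A^8; writhe +4
components 1, writhe +4 (14 crossings)
3-colorings: 3 of 3^14, det 7 — not tricolorable
note: det 7 = |V(-1)|; not divisible by 3, so not tricolorable


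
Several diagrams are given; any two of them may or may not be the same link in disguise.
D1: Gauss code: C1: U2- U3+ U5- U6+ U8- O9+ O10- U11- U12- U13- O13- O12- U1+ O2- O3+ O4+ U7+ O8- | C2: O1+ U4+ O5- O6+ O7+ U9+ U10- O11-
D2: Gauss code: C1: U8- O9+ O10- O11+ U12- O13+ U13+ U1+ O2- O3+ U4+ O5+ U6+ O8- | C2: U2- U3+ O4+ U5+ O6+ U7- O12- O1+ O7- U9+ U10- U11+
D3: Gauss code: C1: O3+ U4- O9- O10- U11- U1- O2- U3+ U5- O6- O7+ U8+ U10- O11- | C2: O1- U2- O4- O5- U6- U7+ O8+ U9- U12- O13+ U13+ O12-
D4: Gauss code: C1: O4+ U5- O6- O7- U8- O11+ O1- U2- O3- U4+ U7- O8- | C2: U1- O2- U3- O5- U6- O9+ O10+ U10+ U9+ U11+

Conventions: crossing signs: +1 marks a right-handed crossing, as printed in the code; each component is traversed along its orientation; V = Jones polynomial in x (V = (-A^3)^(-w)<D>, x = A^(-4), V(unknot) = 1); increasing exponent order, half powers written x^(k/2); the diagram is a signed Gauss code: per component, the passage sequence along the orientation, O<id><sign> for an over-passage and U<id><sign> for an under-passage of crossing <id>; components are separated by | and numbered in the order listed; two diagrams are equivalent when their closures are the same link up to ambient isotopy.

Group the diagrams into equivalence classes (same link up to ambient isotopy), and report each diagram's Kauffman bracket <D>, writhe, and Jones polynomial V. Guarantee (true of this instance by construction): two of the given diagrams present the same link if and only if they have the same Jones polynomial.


classes: {D1} | {D2} | {D3, D4}
V(D1) = -x^(1/2) - x^(5/2)  [13 crossings, <D> = A^-13 + A^-5, w = -1]
D2 (bracket A^-13 - A^-9 + A^-5 + A^3; 13 crossings at w = +3): V = -x^(3/2) - x^(7/2) + x^(9/2) - x^(11/2)
V(D3) = -x^(-15/2) + 2x^(-13/2) - 2x^(-11/2) + 2x^(-9/2) - 3x^(-7/2) + x^(-5/2) - x^(-3/2)  (w -5, c 13, <D> = A^-9 - A^-5 + 3A^-1 - 2A^3 + 2A^7 - 2A^11 + A^15)
D4 (bracket A^-3 - A + 3A^5 - 2A^9 + 2A^13 - 2A^17 + A^21; 11 crossings at w = -3): V = -x^(-15/2) + 2x^(-13/2) - 2x^(-11/2) + 2x^(-9/2) - 3x^(-7/2) + x^(-5/2) - x^(-3/2)
insight: 3 values of V(x) split the 4 diagrams


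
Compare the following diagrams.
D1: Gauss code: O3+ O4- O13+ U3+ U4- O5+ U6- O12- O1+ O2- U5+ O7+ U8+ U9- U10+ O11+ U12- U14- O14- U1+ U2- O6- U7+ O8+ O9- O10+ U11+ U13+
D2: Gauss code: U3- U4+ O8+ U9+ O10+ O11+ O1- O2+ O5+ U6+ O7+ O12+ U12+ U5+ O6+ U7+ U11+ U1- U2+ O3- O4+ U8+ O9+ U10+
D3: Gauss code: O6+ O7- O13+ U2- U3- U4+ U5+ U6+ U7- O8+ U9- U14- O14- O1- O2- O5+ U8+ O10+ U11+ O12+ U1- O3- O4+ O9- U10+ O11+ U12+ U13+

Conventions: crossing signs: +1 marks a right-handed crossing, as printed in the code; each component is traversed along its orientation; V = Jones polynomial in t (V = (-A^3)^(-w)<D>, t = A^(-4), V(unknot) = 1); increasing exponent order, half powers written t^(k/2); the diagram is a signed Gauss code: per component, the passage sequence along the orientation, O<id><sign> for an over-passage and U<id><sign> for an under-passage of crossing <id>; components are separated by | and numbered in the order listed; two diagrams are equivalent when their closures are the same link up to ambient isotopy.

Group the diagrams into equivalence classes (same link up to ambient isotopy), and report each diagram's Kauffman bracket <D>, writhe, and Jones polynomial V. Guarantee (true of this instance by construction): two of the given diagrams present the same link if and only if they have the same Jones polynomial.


grouping into links: {D1, D3} | {D2}
V(D1) = t^-1 - 1 + 2t - 2t^2 + 2t^3 - 2t^4 + t^5  (w +2, c 14, <D> = A^-14 - 2A^-10 + 2A^-6 - 2A^-2 + 2A^2 - A^6 + A^10)
D2 (bracket A^-8 - 2A^-4 + 1 - 2A^4 + 2A^8 + A^16; 12 crossings at w = +8): V = t^2 + 2t^4 - 2t^5 + t^6 - 2t^7 + t^8
D3 (bracket A^-14 - 2A^-10 + 2A^-6 - 2A^-2 + 2A^2 - A^6 + A^10; 14 crossings at w = +2): V = t^-1 - 1 + 2t - 2t^2 + 2t^3 - 2t^4 + t^5
why: V(t) takes 2 values over 3 diagrams, fixing the grouping


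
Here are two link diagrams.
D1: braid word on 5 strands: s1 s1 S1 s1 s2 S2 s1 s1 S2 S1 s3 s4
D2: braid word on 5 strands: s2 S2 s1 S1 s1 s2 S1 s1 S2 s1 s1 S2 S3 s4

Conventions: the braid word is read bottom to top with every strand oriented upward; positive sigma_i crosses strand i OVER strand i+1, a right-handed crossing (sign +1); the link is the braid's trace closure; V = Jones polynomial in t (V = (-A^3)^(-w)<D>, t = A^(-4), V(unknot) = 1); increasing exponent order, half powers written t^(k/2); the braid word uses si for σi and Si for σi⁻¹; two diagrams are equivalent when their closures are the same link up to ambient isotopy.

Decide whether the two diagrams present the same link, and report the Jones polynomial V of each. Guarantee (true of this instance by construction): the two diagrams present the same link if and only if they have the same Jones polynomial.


same link: yes
V(D1) = t + t^3 - t^4  [12 crossings, <D> = -A^-4 + 1 + A^8, w = +4]
D2 (bracket -A^-10 + A^-6 + A^2; 14 crossings at w = +2): V = t + t^3 - t^4
note: D2 (14 crossings) and D1 (12) are Markov-related braid presentations
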